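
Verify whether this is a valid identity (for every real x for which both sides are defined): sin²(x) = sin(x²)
No, this is NOT an identity.

Claim: sin²(x) = sin(x²).
Test a specific point where both sides are defined: x = 2π/3.
LHS = sin²(x) ≈ 0.7500
RHS = sin(x²) ≈ -0.9474
Since 0.7500 ≠ -0.9474, the equation fails at this point, so it cannot hold for every real x for which both sides are defined.
sin²(x) means (sin x)², squaring the output; sin(x²) squares the input. These are different functions.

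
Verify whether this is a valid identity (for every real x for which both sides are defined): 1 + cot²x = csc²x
Claim: 1 + cot²x = csc²x.
Reasoning: Start from sin²x + cos²x = 1 and divide every term by sin²x (allowed wherever cot x and csc x are defined): 1 + cot²x = 1/sin²x = csc²x.
So the two sides agree for every real x for which both sides are defined.

Conclusion: Yes, this is an identity.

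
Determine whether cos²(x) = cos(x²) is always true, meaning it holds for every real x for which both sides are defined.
Claim: cos²(x) = cos(x²).
Test a specific point where both sides are defined: x = -π/6.
LHS = cos²(x) ≈ 0.7500
RHS = cos(x²) ≈ 0.9627
Since 0.7500 ≠ 0.9627, the equation fails at this point, so it cannot hold for every real x for which both sides are defined.
cos²(x) means (cos x)², squaring the output; cos(x²) squares the input. These are different functions.

Conclusion: No, this is NOT an identity.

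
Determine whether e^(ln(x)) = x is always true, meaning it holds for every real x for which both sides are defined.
Yes, this is an identity.

Claim: e^(ln(x)) = x.
Reasoning: For x > 0, ln(x) is by definition the exponent p such that e^p = x. Raising e to that exponent therefore returns x: e^(ln x) = x.
So the two sides agree for every real x for which both sides are defined.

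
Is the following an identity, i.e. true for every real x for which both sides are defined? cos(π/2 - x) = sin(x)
Yes, this is an identity.

Claim: cos(π/2 - x) = sin(x).
Reasoning: Use cos(u - v) = cos(u)cos(v) + sin(u)sin(v) with u = π/2, v = x: cos(π/2)cos(x) + sin(π/2)sin(x) = 0·cos(x) + 1·sin(x) = sin(x).
So the two sides agree for every real x for which both sides are defined.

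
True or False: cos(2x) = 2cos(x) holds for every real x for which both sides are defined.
Claim: cos(2x) = 2cos(x).
Test a specific point where both sides are defined: x = π.
LHS = cos(2x) ≈ 1.0000
RHS = 2cos(x) ≈ -2.0000
Since 1.0000 ≠ -2.0000, the equation fails at this point, so it cannot hold for every real x for which both sides are defined.
The correct double-angle formula is cos(2x) = cos²x - sin²x.

Conclusion: False.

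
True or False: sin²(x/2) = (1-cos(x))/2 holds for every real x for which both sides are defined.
True.

Claim: sin²(x/2) = (1-cos(x))/2.
Reasoning: Use cos(2θ) = 1 - 2sin²θ with θ = x/2: cos(x) = 1 - 2sin²(x/2). Solving for sin²(x/2) gives (1 - cos(x))/2.
So the two sides agree for every real x for which both sides are defined.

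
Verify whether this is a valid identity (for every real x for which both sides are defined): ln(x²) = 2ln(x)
Yes, this is an identity.

Claim: ln(x²) = 2ln(x).
Reasoning: The right side requires x > 0. For x > 0, x² = (e^(ln x))² = e^(2ln x), so ln(x²) = 2ln(x). (For x < 0 the right side is undefined, so those values are outside the claim.)
So the two sides agree for every real x for which both sides are defined.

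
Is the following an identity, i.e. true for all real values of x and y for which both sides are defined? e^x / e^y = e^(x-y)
Yes, this is an identity.

Claim: e^x / e^y = e^(x-y).
Reasoning: 1/e^y = e^(-y), so e^x / e^y = e^x · e^(-y) = e^(x + (-y)) = e^(x-y) by the product rule for exponents.
So the two sides agree for all real values of x and y for which both sides are defined.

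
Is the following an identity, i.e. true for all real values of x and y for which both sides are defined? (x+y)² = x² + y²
No, this is NOT an identity.

Claim: (x+y)² = x² + y².
Test a specific point where both sides are defined: x = 4, y = 5.
LHS = (x+y)² ≈ 81.0000
RHS = x² + y² ≈ 41.0000
Since 81.0000 ≠ 41.0000, the equation fails at this point, so it cannot hold for all real values of x and y for which both sides are defined.
The correct expansion is (x+y)² = x² + 2xy + y²; the cross term 2xy is missing.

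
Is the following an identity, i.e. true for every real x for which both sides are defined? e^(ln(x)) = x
Claim: e^(ln(x)) = x.
Reasoning: For x > 0, ln(x) is by definition the exponent p such that e^p = x. Raising e to that exponent therefore returns x: e^(ln x) = x.
So the two sides agree for every real x for which both sides are defined.

Conclusion: Yes, this is an identity.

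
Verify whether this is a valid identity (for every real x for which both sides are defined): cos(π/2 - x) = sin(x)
Yes, this is an identity.

Claim: cos(π/2 - x) = sin(x).
Reasoning: Use cos(u - v) = cos(u)cos(v) + sin(u)sin(v) with u = π/2, v = x: cos(π/2)cos(x) + sin(π/2)sin(x) = 0·cos(x) + 1·sin(x) = sin(x).
So the two sides agree for every real x for which both sides are defined.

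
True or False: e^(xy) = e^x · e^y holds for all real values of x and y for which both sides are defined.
Claim: e^(xy) = e^x · e^y.
Test a specific point where both sides are defined: x = 1, y = -1.
LHS = e^(xy) ≈ 0.3679
RHS = e^x · e^y ≈ 1.0000
Since 0.3679 ≠ 1.0000, the equation fails at this point, so it cannot hold for all real values of x and y for which both sides are defined.
e^x · e^y = e^(x+y), not e^(xy).

Conclusion: False.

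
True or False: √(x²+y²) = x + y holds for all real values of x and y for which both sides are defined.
Claim: √(x²+y²) = x + y.
Test a specific point where both sides are defined: x = 1, y = -1.
LHS = √(x²+y²) ≈ 1.4142
RHS = x + y ≈ 0.0000
Since 1.4142 ≠ 0.0000, the equation fails at this point, so it cannot hold for all real values of x and y for which both sides are defined.
(x+y)² = x² + 2xy + y², not x² + y², so the square root does not split this way.

Conclusion: False.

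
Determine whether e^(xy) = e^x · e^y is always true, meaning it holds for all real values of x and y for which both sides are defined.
Claim: e^(xy) = e^x · e^y.
Test a specific point where both sides are defined: x = 1/2, y = 1/2.
LHS = e^(xy) ≈ 1.2840
RHS = e^x · e^y ≈ 2.7183
Since 1.2840 ≠ 2.7183, the equation fails at this point, so it cannot hold for all real values of x and y for which both sides are defined.
e^x · e^y = e^(x+y), not e^(xy).

Conclusion: No, this is NOT an identity.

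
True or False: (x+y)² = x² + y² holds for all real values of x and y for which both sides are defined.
False.

Claim: (x+y)² = x² + y².
Test a specific point where both sides are defined: x = -3, y = -3.
LHS = (x+y)² ≈ 36.0000
RHS = x² + y² ≈ 18.0000
Since 36.0000 ≠ 18.0000, the equation fails at this point, so it cannot hold for all real values of x and y for which both sides are defined.
The correct expansion is (x+y)² = x² + 2xy + y²; the cross term 2xy is missing.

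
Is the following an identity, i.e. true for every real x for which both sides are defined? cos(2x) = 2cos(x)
No, this is NOT an identity.

Claim: cos(2x) = 2cos(x).
Test a specific point where both sides are defined: x = -π/6.
LHS = cos(2x) ≈ 0.5000
RHS = 2cos(x) ≈ 1.7321
Since 0.5000 ≠ 1.7321, the equation fails at this point, so it cannot hold for every real x for which both sides are defined.
The correct double-angle formula is cos(2x) = cos²x - sin²x.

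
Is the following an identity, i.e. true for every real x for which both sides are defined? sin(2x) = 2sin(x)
Claim: sin(2x) = 2sin(x).
Test a specific point where both sides are defined: x = π/3.
LHS = sin(2x) ≈ 0.8660
RHS = 2sin(x) ≈ 1.7321
Since 0.8660 ≠ 1.7321, the equation fails at this point, so it cannot hold for every real x for which both sides are defined.
The correct double-angle formula is sin(2x) = 2sin(x)cos(x).

Conclusion: No, this is NOT an identity.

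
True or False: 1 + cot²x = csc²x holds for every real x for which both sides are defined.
True.

Claim: 1 + cot²x = csc²x.
Reasoning: Start from sin²x + cos²x = 1 and divide every term by sin²x (allowed wherever cot x and csc x are defined): 1 + cot²x = 1/sin²x = csc²x.
So the two sides agree for every real x for which both sides are defined.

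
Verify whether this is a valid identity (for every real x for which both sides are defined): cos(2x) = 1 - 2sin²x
Claim: cos(2x) = 1 - 2sin²x.
Reasoning: cos(2x) = cos²x - sin²x. Replace cos²x by 1 - sin²x: (1 - sin²x) - sin²x = 1 - 2sin²x.
So the two sides agree for every real x for which both sides are defined.

Conclusion: Yes, this is an identity.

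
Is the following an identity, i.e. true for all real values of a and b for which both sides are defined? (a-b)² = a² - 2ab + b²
Yes, this is an identity.

Claim: (a-b)² = a² - 2ab + b².
Reasoning: Expand: (a-b)² = (a-b)(a-b) = a·a - a·b - b·a + b·b = a² - 2ab + b².
So the two sides agree for all real values of a and b for which both sides are defined.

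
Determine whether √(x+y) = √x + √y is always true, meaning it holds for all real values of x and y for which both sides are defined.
No, this is NOT an identity.

Claim: √(x+y) = √x + √y.
Test a specific point where both sides are defined: x = 3, y = 2.
LHS = √(x+y) ≈ 2.2361
RHS = √x + √y ≈ 3.1463
Since 2.2361 ≠ 3.1463, the equation fails at this point, so it cannot hold for all real values of x and y for which both sides are defined.
Squaring the right side gives x + 2√(xy) + y, not x + y.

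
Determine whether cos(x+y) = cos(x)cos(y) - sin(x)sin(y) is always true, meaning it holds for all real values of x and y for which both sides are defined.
Yes, this is an identity.

Claim: cos(x+y) = cos(x)cos(y) - sin(x)sin(y).
Reasoning: By Euler's formula e^(i(x+y)) = e^(ix)·e^(iy) = (cos x + i·sin x)(cos y + i·sin y). The real part of the left side is cos(x+y); the real part of the product is cos(x)cos(y) - sin(x)sin(y) (since i·i = -1).
So the two sides agree for all real values of x and y for which both sides are defined.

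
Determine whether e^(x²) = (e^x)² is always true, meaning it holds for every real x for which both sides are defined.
Claim: e^(x²) = (e^x)².
Test a specific point where both sides are defined: x = 3/2.
LHS = e^(x²) ≈ 9.4877
RHS = (e^x)² ≈ 20.0855
Since 9.4877 ≠ 20.0855, the equation fails at this point, so it cannot hold for every real x for which both sides are defined.
(e^x)² = e^(2x), and 2x ≠ x² in general.

Conclusion: No, this is NOT an identity.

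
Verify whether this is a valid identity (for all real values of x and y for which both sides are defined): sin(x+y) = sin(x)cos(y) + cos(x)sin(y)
Yes, this is an identity.

Claim: sin(x+y) = sin(x)cos(y) + cos(x)sin(y).
Reasoning: By Euler's formula e^(i(x+y)) = e^(ix)·e^(iy) = (cos x + i·sin x)(cos y + i·sin y). The imaginary part of the left side is sin(x+y); the imaginary part of the product is sin(x)cos(y) + cos(x)sin(y).
So the two sides agree for all real values of x and y for which both sides are defined.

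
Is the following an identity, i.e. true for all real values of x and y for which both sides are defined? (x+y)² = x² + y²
No, this is NOT an identity.

Claim: (x+y)² = x² + y².
Test a specific point where both sides are defined: x = 1/2, y = 3/2.
LHS = (x+y)² ≈ 4.0000
RHS = x² + y² ≈ 2.5000
Since 4.0000 ≠ 2.5000, the equation fails at this point, so it cannot hold for all real values of x and y for which both sides are defined.
The correct expansion is (x+y)² = x² + 2xy + y²; the cross term 2xy is missing.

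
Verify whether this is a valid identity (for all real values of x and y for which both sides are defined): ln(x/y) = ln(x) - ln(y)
Claim: ln(x/y) = ln(x) - ln(y).
Reasoning: Both sides are simultaneously defined only when x, y > 0. Write x = e^p, y = e^q. Then x/y = e^(p-q), so ln(x/y) = p - q = ln(x) - ln(y).
So the two sides agree for all real values of x and y for which both sides are defined.

Conclusion: Yes, this is an identity.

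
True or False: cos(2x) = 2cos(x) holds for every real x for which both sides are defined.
False.

Claim: cos(2x) = 2cos(x).
Test a specific point where both sides are defined: x = π.
LHS = cos(2x) ≈ 1.0000
RHS = 2cos(x) ≈ -2.0000
Since 1.0000 ≠ -2.0000, the equation fails at this point, so it cannot hold for every real x for which both sides are defined.
The correct double-angle formula is cos(2x) = cos²x - sin²x.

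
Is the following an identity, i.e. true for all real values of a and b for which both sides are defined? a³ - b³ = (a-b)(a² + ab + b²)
Yes, this is an identity.

Claim: a³ - b³ = (a-b)(a² + ab + b²).
Reasoning: Expand the right side: (a-b)(a² + ab + b²) = a³ + a²b + ab² - a²b - ab² - b³ = a³ - b³ (the middle terms cancel in pairs).
So the two sides agree for all real values of a and b for which both sides are defined.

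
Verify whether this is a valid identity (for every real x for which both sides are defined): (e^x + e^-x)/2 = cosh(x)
Yes, this is an identity.

Claim: (e^x + e^-x)/2 = cosh(x).
Reasoning: This is exactly the definition of the hyperbolic cosine: cosh(x) := (e^x + e^-x)/2.
So the two sides agree for every real x for which both sides are defined.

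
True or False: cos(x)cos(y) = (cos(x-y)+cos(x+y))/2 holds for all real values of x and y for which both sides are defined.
Claim: cos(x)cos(y) = (cos(x-y)+cos(x+y))/2.
Reasoning: cos(x-y) = cos(x)cos(y) + sin(x)sin(y) and cos(x+y) = cos(x)cos(y) - sin(x)sin(y). Adding, cos(x-y) + cos(x+y) = 2cos(x)cos(y); divide by 2.
So the two sides agree for all real values of x and y for which both sides are defined.

Conclusion: True.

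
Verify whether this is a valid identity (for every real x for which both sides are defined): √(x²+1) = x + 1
Claim: √(x²+1) = x + 1.
Test a specific point where both sides are defined: x = 3.
LHS = √(x²+1) ≈ 3.1623
RHS = x + 1 ≈ 4.0000
Since 3.1623 ≠ 4.0000, the equation fails at this point, so it cannot hold for every real x for which both sides are defined.
(x+1)² = x² + 2x + 1 ≠ x² + 1 unless x = 0.

Conclusion: No, this is NOT an identity.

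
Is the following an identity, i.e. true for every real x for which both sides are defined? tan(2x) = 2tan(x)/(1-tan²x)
Claim: tan(2x) = 2tan(x)/(1-tan²x).
Reasoning: tan(2x) = sin(2x)/cos(2x) = 2sin(x)cos(x) / (cos²x - sin²x). Divide numerator and denominator by cos²x: 2tan(x) / (1 - tan²x).
So the two sides agree for every real x for which both sides are defined.

Conclusion: Yes, this is an identity.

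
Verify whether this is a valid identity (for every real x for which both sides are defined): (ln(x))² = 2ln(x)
No, this is NOT an identity.

Claim: (ln(x))² = 2ln(x).
Test a specific point where both sides are defined: x = 2.
LHS = (ln(x))² ≈ 0.4805
RHS = 2ln(x) ≈ 1.3863
Since 0.4805 ≠ 1.3863, the equation fails at this point, so it cannot hold for every real x for which both sides are defined.
2ln(x) equals ln(x²), which is not the same as (ln x)².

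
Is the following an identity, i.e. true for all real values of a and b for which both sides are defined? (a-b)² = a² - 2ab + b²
Claim: (a-b)² = a² - 2ab + b².
Reasoning: Expand: (a-b)² = (a-b)(a-b) = a·a - a·b - b·a + b·b = a² - 2ab + b².
So the two sides agree for all real values of a and b for which both sides are defined.

Conclusion: Yes, this is an identity.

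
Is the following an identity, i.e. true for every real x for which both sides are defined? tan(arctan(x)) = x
Claim: tan(arctan(x)) = x.
Reasoning: For every real x, arctan(x) is by definition the angle in (-π/2, π/2) whose tangent equals x. Taking the tangent of that angle returns x.
So the two sides agree for every real x for which both sides are defined.

Conclusion: Yes, this is an identity.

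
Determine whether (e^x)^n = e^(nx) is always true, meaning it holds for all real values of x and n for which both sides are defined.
Claim: (e^x)^n = e^(nx).
Reasoning: e^x is a positive real number, and for a positive base B and real exponent n, B^n = e^(n·ln B). With B = e^x, ln B = x, so (e^x)^n = e^(n·x).
So the two sides agree for all real values of x and n for which both sides are defined.

Conclusion: Yes, this is an identity.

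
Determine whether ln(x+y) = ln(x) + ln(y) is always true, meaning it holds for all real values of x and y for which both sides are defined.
No, this is NOT an identity.

Claim: ln(x+y) = ln(x) + ln(y).
Test a specific point where both sides are defined: x = 1/2, y = 1.
LHS = ln(x+y) ≈ 0.4055
RHS = ln(x) + ln(y) ≈ -0.6931
Since 0.4055 ≠ -0.6931, the equation fails at this point, so it cannot hold for all real values of x and y for which both sides are defined.
ln(x) + ln(y) = ln(xy), not ln(x+y).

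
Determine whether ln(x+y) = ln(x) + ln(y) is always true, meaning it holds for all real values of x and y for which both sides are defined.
No, this is NOT an identity.

Claim: ln(x+y) = ln(x) + ln(y).
Test a specific point where both sides are defined: x = 2, y = 3.
LHS = ln(x+y) ≈ 1.6094
RHS = ln(x) + ln(y) ≈ 1.7918
Since 1.6094 ≠ 1.7918, the equation fails at this point, so it cannot hold for all real values of x and y for which both sides are defined.
ln(x) + ln(y) = ln(xy), not ln(x+y).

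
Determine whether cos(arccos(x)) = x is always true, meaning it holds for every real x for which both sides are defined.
Claim: cos(arccos(x)) = x.
Reasoning: For -1 ≤ x ≤ 1 (where arccos is defined), arccos(x) is by definition an angle whose cosine equals x. Taking the cosine of that angle returns x. (Note the other order, arccos(cos x) = x, is NOT an identity.)
So the two sides agree for every real x for which both sides are defined.

Conclusion: Yes, this is an identity.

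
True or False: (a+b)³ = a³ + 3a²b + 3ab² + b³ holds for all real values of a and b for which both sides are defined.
Claim: (a+b)³ = a³ + 3a²b + 3ab² + b³.
Reasoning: (a+b)³ = (a+b)(a+b)² = (a+b)(a² + 2ab + b²) = a³ + 2a²b + ab² + a²b + 2ab² + b³ = a³ + 3a²b + 3ab² + b³.
So the two sides agree for all real values of a and b for which both sides are defined.

Conclusion: True.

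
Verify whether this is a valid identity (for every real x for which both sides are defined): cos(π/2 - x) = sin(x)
Claim: cos(π/2 - x) = sin(x).
Reasoning: Use cos(u - v) = cos(u)cos(v) + sin(u)sin(v) with u = π/2, v = x: cos(π/2)cos(x) + sin(π/2)sin(x) = 0·cos(x) + 1·sin(x) = sin(x).
So the two sides agree for every real x for which both sides are defined.

Conclusion: Yes, this is an identity.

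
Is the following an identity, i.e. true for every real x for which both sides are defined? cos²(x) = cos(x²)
Claim: cos²(x) = cos(x²).
Test a specific point where both sides are defined: x = π/4.
LHS = cos²(x) ≈ 0.5000
RHS = cos(x²) ≈ 0.8157
Since 0.5000 ≠ 0.8157, the equation fails at this point, so it cannot hold for every real x for which both sides are defined.
cos²(x) means (cos x)², squaring the output; cos(x²) squares the input. These are different functions.

Conclusion: No, this is NOT an identity.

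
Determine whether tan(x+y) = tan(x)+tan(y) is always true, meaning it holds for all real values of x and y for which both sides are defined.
No, this is NOT an identity.

Claim: tan(x+y) = tan(x)+tan(y).
Test a specific point where both sides are defined: x = -π/3, y = π/4.
LHS = tan(x+y) ≈ -0.2679
RHS = tan(x)+tan(y) ≈ -0.7321
Since -0.2679 ≠ -0.7321, the equation fails at this point, so it cannot hold for all real values of x and y for which both sides are defined.
The correct formula is tan(x+y) = (tan(x) + tan(y))/(1 - tan(x)tan(y)).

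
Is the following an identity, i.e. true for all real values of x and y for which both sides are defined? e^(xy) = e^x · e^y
No, this is NOT an identity.

Claim: e^(xy) = e^x · e^y.
Test a specific point where both sides are defined: x = -2, y = 1/2.
LHS = e^(xy) ≈ 0.3679
RHS = e^x · e^y ≈ 0.2231
Since 0.3679 ≠ 0.2231, the equation fails at this point, so it cannot hold for all real values of x and y for which both sides are defined.
e^x · e^y = e^(x+y), not e^(xy).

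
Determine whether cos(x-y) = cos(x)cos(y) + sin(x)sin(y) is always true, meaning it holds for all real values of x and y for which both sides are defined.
Claim: cos(x-y) = cos(x)cos(y) + sin(x)sin(y).
Reasoning: Replace y by -y in cos(x+y) = cos(x)cos(y) - sin(x)sin(y) and use cos(-y) = cos(y), sin(-y) = -sin(y): cos(x-y) = cos(x)cos(y) + sin(x)sin(y).
So the two sides agree for all real values of x and y for which both sides are defined.

Conclusion: Yes, this is an identity.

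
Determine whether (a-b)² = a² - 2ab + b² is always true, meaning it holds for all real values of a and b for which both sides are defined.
Claim: (a-b)² = a² - 2ab + b².
Reasoning: Expand: (a-b)² = (a-b)(a-b) = a·a - a·b - b·a + b·b = a² - 2ab + b².
So the two sides agree for all real values of a and b for which both sides are defined.

Conclusion: Yes, this is an identity.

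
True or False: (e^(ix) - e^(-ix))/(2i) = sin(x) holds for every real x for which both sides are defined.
Claim: (e^(ix) - e^(-ix))/(2i) = sin(x).
Reasoning: By Euler's formula e^(ix) = cos(x) + i·sin(x) and e^(-ix) = cos(x) - i·sin(x). Subtracting cancels the cosine terms: e^(ix) - e^(-ix) = 2i·sin(x); divide by 2i.
So the two sides agree for every real x for which both sides are defined.

Conclusion: True.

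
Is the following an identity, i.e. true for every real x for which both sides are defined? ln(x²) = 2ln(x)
Claim: ln(x²) = 2ln(x).
Reasoning: The right side requires x > 0. For x > 0, x² = (e^(ln x))² = e^(2ln x), so ln(x²) = 2ln(x). (For x < 0 the right side is undefined, so those values are outside the claim.)
So the two sides agree for every real x for which both sides are defined.

Conclusion: Yes, this is an identity.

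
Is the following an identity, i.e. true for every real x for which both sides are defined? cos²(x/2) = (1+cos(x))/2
Claim: cos²(x/2) = (1+cos(x))/2.
Reasoning: Use cos(2θ) = 2cos²θ - 1 with θ = x/2: cos(x) = 2cos²(x/2) - 1. Solving for cos²(x/2) gives (1 + cos(x))/2.
So the two sides agree for every real x for which both sides are defined.

Conclusion: Yes, this is an identity.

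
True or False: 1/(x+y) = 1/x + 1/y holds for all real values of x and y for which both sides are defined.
Claim: 1/(x+y) = 1/x + 1/y.
Test a specific point where both sides are defined: x = 1/2, y = 2.
LHS = 1/(x+y) ≈ 0.4000
RHS = 1/x + 1/y ≈ 2.5000
Since 0.4000 ≠ 2.5000, the equation fails at this point, so it cannot hold for all real values of x and y for which both sides are defined.
1/x + 1/y = (x+y)/(xy), which is not 1/(x+y).

Conclusion: False.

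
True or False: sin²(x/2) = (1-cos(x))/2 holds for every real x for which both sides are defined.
Claim: sin²(x/2) = (1-cos(x))/2.
Reasoning: Use cos(2θ) = 1 - 2sin²θ with θ = x/2: cos(x) = 1 - 2sin²(x/2). Solving for sin²(x/2) gives (1 - cos(x))/2.
So the two sides agree for every real x for which both sides are defined.

Conclusion: True.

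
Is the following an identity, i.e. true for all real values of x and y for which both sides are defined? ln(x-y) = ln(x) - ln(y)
Claim: ln(x-y) = ln(x) - ln(y).
Test a specific point where both sides are defined: x = 5, y = 1/2.
LHS = ln(x-y) ≈ 1.5041
RHS = ln(x) - ln(y) ≈ 2.3026
Since 1.5041 ≠ 2.3026, the equation fails at this point, so it cannot hold for all real values of x and y for which both sides are defined.
ln(x) - ln(y) = ln(x/y), not ln(x-y).

Conclusion: No, this is NOT an identity.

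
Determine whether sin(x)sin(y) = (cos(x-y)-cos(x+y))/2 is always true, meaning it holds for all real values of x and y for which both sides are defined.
Yes, this is an identity.

Claim: sin(x)sin(y) = (cos(x-y)-cos(x+y))/2.
Reasoning: cos(x-y) = cos(x)cos(y) + sin(x)sin(y) and cos(x+y) = cos(x)cos(y) - sin(x)sin(y). Subtracting, cos(x-y) - cos(x+y) = 2sin(x)sin(y); divide by 2.
So the two sides agree for all real values of x and y for which both sides are defined.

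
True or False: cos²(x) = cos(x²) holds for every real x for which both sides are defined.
Claim: cos²(x) = cos(x²).
Test a specific point where both sides are defined: x = -π/4.
LHS = cos²(x) ≈ 0.5000
RHS = cos(x²) ≈ 0.8157
Since 0.5000 ≠ 0.8157, the equation fails at this point, so it cannot hold for every real x for which both sides are defined.
cos²(x) means (cos x)², squaring the output; cos(x²) squares the input. These are different functions.

Conclusion: False.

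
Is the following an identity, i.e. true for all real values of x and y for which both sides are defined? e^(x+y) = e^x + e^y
No, this is NOT an identity.

Claim: e^(x+y) = e^x + e^y.
Test a specific point where both sides are defined: x = 1, y = 3.
LHS = e^(x+y) ≈ 54.5982
RHS = e^x + e^y ≈ 22.8038
Since 54.5982 ≠ 22.8038, the equation fails at this point, so it cannot hold for all real values of x and y for which both sides are defined.
The correct rule is e^(x+y) = e^x · e^y (a product, not a sum).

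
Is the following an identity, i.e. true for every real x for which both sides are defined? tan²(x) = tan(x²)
Claim: tan²(x) = tan(x²).
Test a specific point where both sides are defined: x = 3π/4.
LHS = tan²(x) ≈ 1.0000
RHS = tan(x²) ≈ -0.8977
Since 1.0000 ≠ -0.8977, the equation fails at this point, so it cannot hold for every real x for which both sides are defined.
tan²(x) means (tan x)², squaring the output; tan(x²) squares the input. These are different functions.

Conclusion: No, this is NOT an identity.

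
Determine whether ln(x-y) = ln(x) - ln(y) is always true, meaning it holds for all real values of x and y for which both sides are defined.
No, this is NOT an identity.

Claim: ln(x-y) = ln(x) - ln(y).
Test a specific point where both sides are defined: x = 5, y = 3/2.
LHS = ln(x-y) ≈ 1.2528
RHS = ln(x) - ln(y) ≈ 1.2040
Since 1.2528 ≠ 1.2040, the equation fails at this point, so it cannot hold for all real values of x and y for which both sides are defined.
ln(x) - ln(y) = ln(x/y), not ln(x-y).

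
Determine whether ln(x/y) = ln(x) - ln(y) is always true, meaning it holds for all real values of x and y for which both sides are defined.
Claim: ln(x/y) = ln(x) - ln(y).
Reasoning: Both sides are simultaneously defined only when x, y > 0. Write x = e^p, y = e^q. Then x/y = e^(p-q), so ln(x/y) = p - q = ln(x) - ln(y).
So the two sides agree for all real values of x and y for which both sides are defined.

Conclusion: Yes, this is an identity.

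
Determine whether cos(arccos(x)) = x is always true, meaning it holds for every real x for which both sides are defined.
Claim: cos(arccos(x)) = x.
Reasoning: For -1 ≤ x ≤ 1 (where arccos is defined), arccos(x) is by definition an angle whose cosine equals x. Taking the cosine of that angle returns x. (Note the other order, arccos(cos x) = x, is NOT an identity.)
So the two sides agree for every real x for which both sides are defined.

Conclusion: Yes, this is an identity.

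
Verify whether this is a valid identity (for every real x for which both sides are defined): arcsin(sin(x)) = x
Claim: arcsin(sin(x)) = x.
Test a specific point where both sides are defined: x = 3π/4.
LHS = arcsin(sin(x)) ≈ 0.7854
RHS = x ≈ 2.3562
Since 0.7854 ≠ 2.3562, the equation fails at this point, so it cannot hold for every real x for which both sides are defined.
arcsin only returns values in [-π/2, π/2], so arcsin(sin(x)) = x holds only for x in that interval, not for all real x.

Conclusion: No, this is NOT an identity.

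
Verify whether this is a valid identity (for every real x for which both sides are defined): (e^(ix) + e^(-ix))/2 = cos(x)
Claim: (e^(ix) + e^(-ix))/2 = cos(x).
Reasoning: By Euler's formula e^(ix) = cos(x) + i·sin(x) and e^(-ix) = cos(x) - i·sin(x). Adding cancels the sine terms: e^(ix) + e^(-ix) = 2cos(x); divide by 2.
So the two sides agree for every real x for which both sides are defined.

Conclusion: Yes, this is an identity.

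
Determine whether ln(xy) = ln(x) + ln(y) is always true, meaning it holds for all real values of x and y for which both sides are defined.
Claim: ln(xy) = ln(x) + ln(y).
Reasoning: Both sides are simultaneously defined only when x, y > 0. Write x = e^p, y = e^q (p = ln x, q = ln y). Then xy = e^p · e^q = e^(p+q), so ln(xy) = p + q = ln(x) + ln(y).
So the two sides agree for all real values of x and y for which both sides are defined.

Conclusion: Yes, this is an identity.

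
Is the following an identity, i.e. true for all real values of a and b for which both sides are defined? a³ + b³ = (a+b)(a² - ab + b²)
Claim: a³ + b³ = (a+b)(a² - ab + b²).
Reasoning: Expand the right side: (a+b)(a² - ab + b²) = a³ - a²b + ab² + a²b - ab² + b³ = a³ + b³ (the middle terms cancel in pairs).
So the two sides agree for all real values of a and b for which both sides are defined.

Conclusion: Yes, this is an identity.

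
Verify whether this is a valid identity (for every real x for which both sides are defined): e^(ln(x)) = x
Yes, this is an identity.

Claim: e^(ln(x)) = x.
Reasoning: For x > 0, ln(x) is by definition the exponent p such that e^p = x. Raising e to that exponent therefore returns x: e^(ln x) = x.
So the two sides agree for every real x for which both sides are defined.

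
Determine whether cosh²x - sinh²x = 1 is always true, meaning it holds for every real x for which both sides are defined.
Yes, this is an identity.

Claim: cosh²x - sinh²x = 1.
Reasoning: With cosh(x) = (e^x + e^-x)/2 and sinh(x) = (e^x - e^-x)/2: cosh²x = (e^(2x) + 2 + e^(-2x))/4 and sinh²x = (e^(2x) - 2 + e^(-2x))/4. Subtracting leaves 4/4 = 1.
So the two sides agree for every real x for which both sides are defined.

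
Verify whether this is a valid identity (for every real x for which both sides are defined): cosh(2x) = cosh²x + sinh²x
Claim: cosh(2x) = cosh²x + sinh²x.
Reasoning: cosh²x = (e^(2x) + 2 + e^(-2x))/4 and sinh²x = (e^(2x) - 2 + e^(-2x))/4. Adding gives (2e^(2x) + 2e^(-2x))/4 = (e^(2x) + e^(-2x))/2 = cosh(2x).
So the two sides agree for every real x for which both sides are defined.

Conclusion: Yes, this is an identity.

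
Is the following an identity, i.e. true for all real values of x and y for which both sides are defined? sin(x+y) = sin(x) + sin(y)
Claim: sin(x+y) = sin(x) + sin(y).
Test a specific point where both sides are defined: x = π, y = π/3.
LHS = sin(x+y) ≈ -0.8660
RHS = sin(x) + sin(y) ≈ 0.8660
Since -0.8660 ≠ 0.8660, the equation fails at this point, so it cannot hold for all real values of x and y for which both sides are defined.
The correct expansion is sin(x+y) = sin(x)cos(y) + cos(x)sin(y); sine is not additive.

Conclusion: No, this is NOT an identity.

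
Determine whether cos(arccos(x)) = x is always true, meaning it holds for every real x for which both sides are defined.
Yes, this is an identity.

Claim: cos(arccos(x)) = x.
Reasoning: For -1 ≤ x ≤ 1 (where arccos is defined), arccos(x) is by definition an angle whose cosine equals x. Taking the cosine of that angle returns x. (Note the other order, arccos(cos x) = x, is NOT an identity.)
So the two sides agree for every real x for which both sides are defined.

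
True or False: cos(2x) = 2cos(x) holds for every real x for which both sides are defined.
Claim: cos(2x) = 2cos(x).
Test a specific point where both sides are defined: x = -π/2.
LHS = cos(2x) ≈ -1.0000
RHS = 2cos(x) ≈ 0.0000
Since -1.0000 ≠ 0.0000, the equation fails at this point, so it cannot hold for every real x for which both sides are defined.
The correct double-angle formula is cos(2x) = cos²x - sin²x.

Conclusion: False.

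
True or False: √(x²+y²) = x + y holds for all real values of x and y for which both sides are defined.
False.

Claim: √(x²+y²) = x + y.
Test a specific point where both sides are defined: x = 5, y = 2.
LHS = √(x²+y²) ≈ 5.3852
RHS = x + y ≈ 7.0000
Since 5.3852 ≠ 7.0000, the equation fails at this point, so it cannot hold for all real values of x and y for which both sides are defined.
(x+y)² = x² + 2xy + y², not x² + y², so the square root does not split this way.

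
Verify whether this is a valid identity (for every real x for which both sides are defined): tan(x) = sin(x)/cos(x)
Yes, this is an identity.

Claim: tan(x) = sin(x)/cos(x).
Reasoning: For an angle x whose terminal point on the unit circle is (cos x, sin x), tan(x) is defined as the ratio (second coordinate)/(first coordinate) = sin(x)/cos(x), wherever cos(x) ≠ 0.
So the two sides agree for every real x for which both sides are defined.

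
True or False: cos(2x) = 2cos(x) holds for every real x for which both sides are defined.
False.

Claim: cos(2x) = 2cos(x).
Test a specific point where both sides are defined: x = π/3.
LHS = cos(2x) ≈ -0.5000
RHS = 2cos(x) ≈ 1.0000
Since -0.5000 ≠ 1.0000, the equation fails at this point, so it cannot hold for every real x for which both sides are defined.
The correct double-angle formula is cos(2x) = cos²x - sin²x.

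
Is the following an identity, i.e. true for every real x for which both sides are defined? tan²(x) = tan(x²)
No, this is NOT an identity.

Claim: tan²(x) = tan(x²).
Test a specific point where both sides are defined: x = 3π/4.
LHS = tan²(x) ≈ 1.0000
RHS = tan(x²) ≈ -0.8977
Since 1.0000 ≠ -0.8977, the equation fails at this point, so it cannot hold for every real x for which both sides are defined.
tan²(x) means (tan x)², squaring the output; tan(x²) squares the input. These are different functions.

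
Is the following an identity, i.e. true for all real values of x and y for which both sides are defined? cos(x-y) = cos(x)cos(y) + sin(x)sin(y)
Yes, this is an identity.

Claim: cos(x-y) = cos(x)cos(y) + sin(x)sin(y).
Reasoning: Replace y by -y in cos(x+y) = cos(x)cos(y) - sin(x)sin(y) and use cos(-y) = cos(y), sin(-y) = -sin(y): cos(x-y) = cos(x)cos(y) + sin(x)sin(y).
So the two sides agree for all real values of x and y for which both sides are defined.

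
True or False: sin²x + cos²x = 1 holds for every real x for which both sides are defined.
Claim: sin²x + cos²x = 1.
Reasoning: The point (cos x, sin x) lies on the unit circle X² + Y² = 1, so cos²x + sin²x = 1 for every real x.
So the two sides agree for every real x for which both sides are defined.

Conclusion: True.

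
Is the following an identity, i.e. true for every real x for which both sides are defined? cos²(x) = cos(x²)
Claim: cos²(x) = cos(x²).
Test a specific point where both sides are defined: x = 3π/4.
LHS = cos²(x) ≈ 0.5000
RHS = cos(x²) ≈ 0.7442
Since 0.5000 ≠ 0.7442, the equation fails at this point, so it cannot hold for every real x for which both sides are defined.
cos²(x) means (cos x)², squaring the output; cos(x²) squares the input. These are different functions.

Conclusion: No, this is NOT an identity.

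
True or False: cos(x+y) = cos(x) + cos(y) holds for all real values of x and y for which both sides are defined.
False.

Claim: cos(x+y) = cos(x) + cos(y).
Test a specific point where both sides are defined: x = π/6, y = -π/6.
LHS = cos(x+y) ≈ 1.0000
RHS = cos(x) + cos(y) ≈ 1.7321
Since 1.0000 ≠ 1.7321, the equation fails at this point, so it cannot hold for all real values of x and y for which both sides are defined.
The correct expansion is cos(x+y) = cos(x)cos(y) - sin(x)sin(y); cosine is not additive.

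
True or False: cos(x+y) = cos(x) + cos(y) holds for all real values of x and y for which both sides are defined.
False.

Claim: cos(x+y) = cos(x) + cos(y).
Test a specific point where both sides are defined: x = π/6, y = π/4.
LHS = cos(x+y) ≈ 0.2588
RHS = cos(x) + cos(y) ≈ 1.5731
Since 0.2588 ≠ 1.5731, the equation fails at this point, so it cannot hold for all real values of x and y for which both sides are defined.
The correct expansion is cos(x+y) = cos(x)cos(y) - sin(x)sin(y); cosine is not additive.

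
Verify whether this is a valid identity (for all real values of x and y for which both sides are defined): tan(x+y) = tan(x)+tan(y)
Claim: tan(x+y) = tan(x)+tan(y).
Test a specific point where both sides are defined: x = -π/6, y = π/3.
LHS = tan(x+y) ≈ 0.5774
RHS = tan(x)+tan(y) ≈ 1.1547
Since 0.5774 ≠ 1.1547, the equation fails at this point, so it cannot hold for all real values of x and y for which both sides are defined.
The correct formula is tan(x+y) = (tan(x) + tan(y))/(1 - tan(x)tan(y)).

Conclusion: No, this is NOT an identity.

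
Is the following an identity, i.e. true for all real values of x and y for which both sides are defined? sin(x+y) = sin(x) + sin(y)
Claim: sin(x+y) = sin(x) + sin(y).
Test a specific point where both sides are defined: x = 2π/3, y = -π/2.
LHS = sin(x+y) ≈ 0.5000
RHS = sin(x) + sin(y) ≈ -0.1340
Since 0.5000 ≠ -0.1340, the equation fails at this point, so it cannot hold for all real values of x and y for which both sides are defined.
The correct expansion is sin(x+y) = sin(x)cos(y) + cos(x)sin(y); sine is not additive.

Conclusion: No, this is NOT an identity.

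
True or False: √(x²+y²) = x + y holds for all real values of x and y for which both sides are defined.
Claim: √(x²+y²) = x + y.
Test a specific point where both sides are defined: x = 4, y = 3.
LHS = √(x²+y²) ≈ 5.0000
RHS = x + y ≈ 7.0000
Since 5.0000 ≠ 7.0000, the equation fails at this point, so it cannot hold for all real values of x and y for which both sides are defined.
(x+y)² = x² + 2xy + y², not x² + y², so the square root does not split this way.

Conclusion: False.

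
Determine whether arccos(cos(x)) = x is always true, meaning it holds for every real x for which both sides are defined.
No, this is NOT an identity.

Claim: arccos(cos(x)) = x.
Test a specific point where both sides are defined: x = -π/4.
LHS = arccos(cos(x)) ≈ 0.7854
RHS = x ≈ -0.7854
Since 0.7854 ≠ -0.7854, the equation fails at this point, so it cannot hold for every real x for which both sides are defined.
arccos only returns values in [0, π], so arccos(cos(x)) = x holds only for x in that interval, not for all real x.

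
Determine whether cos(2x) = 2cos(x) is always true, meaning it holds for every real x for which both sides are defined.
No, this is NOT an identity.

Claim: cos(2x) = 2cos(x).
Test a specific point where both sides are defined: x = -π/4.
LHS = cos(2x) ≈ 0.0000
RHS = 2cos(x) ≈ 1.4142
Since 0.0000 ≠ 1.4142, the equation fails at this point, so it cannot hold for every real x for which both sides are defined.
The correct double-angle formula is cos(2x) = cos²x - sin²x.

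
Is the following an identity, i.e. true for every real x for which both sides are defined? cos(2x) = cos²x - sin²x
Yes, this is an identity.

Claim: cos(2x) = cos²x - sin²x.
Reasoning: Put y = x in the addition formula cos(x+y) = cos(x)cos(y) - sin(x)sin(y): cos(2x) = cos²x - sin²x.
So the two sides agree for every real x for which both sides are defined.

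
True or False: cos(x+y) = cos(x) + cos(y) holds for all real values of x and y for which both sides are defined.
False.

Claim: cos(x+y) = cos(x) + cos(y).
Test a specific point where both sides are defined: x = π/4, y = π/4.
LHS = cos(x+y) ≈ 0.0000
RHS = cos(x) + cos(y) ≈ 1.4142
Since 0.0000 ≠ 1.4142, the equation fails at this point, so it cannot hold for all real values of x and y for which both sides are defined.
The correct expansion is cos(x+y) = cos(x)cos(y) - sin(x)sin(y); cosine is not additive.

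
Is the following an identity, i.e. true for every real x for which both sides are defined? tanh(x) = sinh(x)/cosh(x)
Yes, this is an identity.

Claim: tanh(x) = sinh(x)/cosh(x).
Reasoning: tanh(x) is defined as sinh(x)/cosh(x) = (e^x - e^-x)/(e^x + e^-x); cosh(x) ≥ 1 is never zero, so this holds for every real x.
So the two sides agree for every real x for which both sides are defined.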